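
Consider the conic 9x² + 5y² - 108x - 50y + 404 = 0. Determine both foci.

(6, 3) and (6, 7)

Group: 9(x² - 12x) + 5(y² - 10y) = -404
9(x - 6)² + 5(y - 5)² = -404 + 324 + 125 = 45
Divide through by 45 to get (x - 6)²/5 + (y - 5)²/9 = 1.
Ellipse, center (6, 5), major axis vertical; a² = 9, b² = 5.
c² = a² - b² = 9 - 5 = 4, so c = 2.
Foci lie on the vertical axis through the center: (h, k ± c).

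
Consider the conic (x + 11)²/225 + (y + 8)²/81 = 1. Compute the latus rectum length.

Center (-11, -8). The larger denominator 225 sits under the x-term, so the major axis is horizontal; a² = 225, b² = 81.
Latus rectum length = 2b²/a = 2·81/15 = 54/5.

54/5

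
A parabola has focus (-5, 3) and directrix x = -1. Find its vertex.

The vertex is the midpoint between the focus and the directrix along the axis of symmetry.
Axis is horizontal (directrix is vertical). Vertex x-coordinate = (-5 + (-1))/2 = -3; y-coordinate = 3.

(-3, 3)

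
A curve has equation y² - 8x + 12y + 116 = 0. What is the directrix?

Only y is squared. Complete the square in y: (y + 6)² = 8(x - 10).
Vertex (10, -6); 4p = 8 so p = 2. Opens right.
Directrix is the vertical line x = h − p = 10 − (2) = 8.

x = 8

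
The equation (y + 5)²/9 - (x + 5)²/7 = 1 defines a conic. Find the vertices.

(-5, -8) and (-5, -2)

Center (-5, -5). The positive term is the y-term, so the transverse axis is vertical; a² = 9, b² = 7.
a = 3. Vertices at (h, k ± a).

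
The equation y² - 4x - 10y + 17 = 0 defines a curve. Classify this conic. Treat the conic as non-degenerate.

No xy term. Coefficients of x² and y² are A = 0, C = 1.
Exactly one squared variable ⇒ parabola.

parabola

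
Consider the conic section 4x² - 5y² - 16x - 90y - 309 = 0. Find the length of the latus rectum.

10

4(x² - 4x) -5(y² + 18y) = 309
4(x - 2)² -5(y + 9)² = 309 + 16 - 405 = -80
Divide through by -80 to get (y + 9)²/16 - (x - 2)²/20 = 1.
Hyperbola, center (2, -9), transverse axis vertical; a² = 16, b² = 20.
Latus rectum length = 2b²/a = 2·20/4 = 10.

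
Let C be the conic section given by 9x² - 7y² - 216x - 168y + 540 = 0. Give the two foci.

(12, -20) and (12, -4)

Group the x- and y-terms: 9(x² - 24x) -7(y² + 24y) = -540
Complete the square: 9(x - 12)² -7(y + 12)² = -540 + 1296 - 1008 = -252
Divide through by -252 to get (y + 12)²/36 - (x - 12)²/28 = 1.
Hyperbola, center (12, -12), transverse axis vertical; a² = 36, b² = 28.
c² = a² + b² = 36 + 28 = 64, so c = 8.
Foci lie on the vertical axis through the center: (h, k ± c).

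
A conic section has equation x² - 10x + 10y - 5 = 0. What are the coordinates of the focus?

(5, 1/2)

Only x is squared. Complete the square in x: (x - 5)² = -10(y - 3).
Vertex (5, 3); 4p = -10 so p = -5/2. Opens down.
Focus is p units from the vertex along the axis: (h, k + p).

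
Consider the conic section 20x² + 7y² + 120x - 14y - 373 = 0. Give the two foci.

(-3, 1 - 2√13) and (-3, 1 + 2√13)

Group the x- and y-terms: 20(x² + 6x) + 7(y² - 2y) = 373
Complete the square in x and y: 20(x + 3)² + 7(y - 1)² = 373 + 180 + 7 = 560
Dividing both sides by 560: (x + 3)²/28 + (y - 1)²/80 = 1
Ellipse, center (-3, 1), major axis vertical; a² = 80, b² = 28.
c² = a² - b² = 80 - 28 = 52, so c = 2√13.
Foci lie on the vertical axis through the center: (h, k ± c).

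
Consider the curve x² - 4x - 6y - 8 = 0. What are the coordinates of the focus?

(2, -1/2)

Only x is squared. Complete the square in x: (x - 2)² = 6(y + 2).
Vertex (2, -2); 4p = 6 so p = 3/2. Opens up.
Focus is p units from the vertex along the axis: (h, k + p).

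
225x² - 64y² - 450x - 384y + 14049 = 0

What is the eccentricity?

Rearranging, 225(x² - 2x) -64(y² + 6y) = -14049.
Complete the square: 225(x - 1)² -64(y + 3)² = -14049 + 225 - 576 = -14400
Dividing both sides by -14400: (y + 3)²/225 - (x - 1)²/64 = 1
Hyperbola, center (1, -3), transverse axis vertical; a² = 225, b² = 64.
c² = a² + b² = 289, so c = 17.
e = c/a = 17/15.

e = 17/15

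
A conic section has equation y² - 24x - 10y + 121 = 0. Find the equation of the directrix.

Only y is squared. Complete the square in y: (y - 5)² = 24(x - 4).
Vertex (4, 5); 4p = 24 so p = 6. Opens right.
Directrix is the vertical line x = h − p = 4 − (6) = -2.

x = -2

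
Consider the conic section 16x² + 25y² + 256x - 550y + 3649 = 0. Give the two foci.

Rearranging, 16(x² + 16x) + 25(y² - 22y) = -3649.
Complete the square: 16(x + 8)² + 25(y - 11)² = -3649 + 1024 + 3025 = 400
Divide by 400: (x + 8)²/25 + (y - 11)²/16 = 1
Ellipse, center (-8, 11), major axis horizontal; a² = 25, b² = 16.
c² = a² - b² = 25 - 16 = 9, so c = 3.
Foci lie on the horizontal axis through the center: (h ± c, k).

(-11, 11) and (-5, 11)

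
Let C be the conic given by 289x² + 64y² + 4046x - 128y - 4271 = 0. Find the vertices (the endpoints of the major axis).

289(x² + 14x) + 64(y² - 2y) = 4271
Completing the square gives 289(x + 7)² + 64(y - 1)² = 4271 + 14161 + 64 = 18496.
Divide through by 18496 to get (x + 7)²/64 + (y - 1)²/289 = 1.
Ellipse, center (-7, 1), major axis vertical; a² = 289, b² = 64.
a = 17. Vertices at (h, k ± a).

(-7, -16) and (-7, 18)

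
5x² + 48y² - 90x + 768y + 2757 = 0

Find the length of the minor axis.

Collect terms: 5(x² - 18x) + 48(y² + 16y) = -2757
Complete the square in x and y: 5(x - 9)² + 48(y + 8)² = -2757 + 405 + 3072 = 720
Divide through by 720 to get (x - 9)²/144 + (y + 8)²/15 = 1.
Ellipse, center (9, -8), major axis horizontal; a² = 144, b² = 15.
b² = 15 so b = √15; the minor axis has length 2b = 2√15.

2√15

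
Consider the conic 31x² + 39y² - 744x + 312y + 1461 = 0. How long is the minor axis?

Group: 31(x² - 24x) + 39(y² + 8y) = -1461
Complete the square: 31(x - 12)² + 39(y + 4)² = -1461 + 4464 + 624 = 3627
Divide through by 3627 to get (x - 12)²/117 + (y + 4)²/93 = 1.
Ellipse, center (12, -4), major axis horizontal; a² = 117, b² = 93.
b² = 93 so b = √93; the minor axis has length 2b = 2√93.

2√93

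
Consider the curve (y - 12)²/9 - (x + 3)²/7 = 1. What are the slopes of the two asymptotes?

3√7/7 and -3√7/7

Center (-3, 12). The positive term is the y-term, so the transverse axis is vertical; a² = 9, b² = 7.
For a vertical hyperbola the asymptotes have slope ±a/b.
Here that is ±3/√7 = ±3√7/7.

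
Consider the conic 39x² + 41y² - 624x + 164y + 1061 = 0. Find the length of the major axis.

39(x² - 16x) + 41(y² + 4y) = -1061
Complete the square in x and y: 39(x - 8)² + 41(y + 2)² = -1061 + 2496 + 164 = 1599
Dividing both sides by 1599: (x - 8)²/41 + (y + 2)²/39 = 1
Ellipse, center (8, -2), major axis horizontal; a² = 41, b² = 39.
a² = 41 so a = √41; the major axis has length 2a = 2√41.

2√41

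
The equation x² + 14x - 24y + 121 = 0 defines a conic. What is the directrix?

Only x is squared. Complete the square in x: (x + 7)² = 24(y - 3).
Vertex (-7, 3); 4p = 24 so p = 6. Opens up.
Directrix is the horizontal line y = k − p = 3 − (6) = -3.

y = -3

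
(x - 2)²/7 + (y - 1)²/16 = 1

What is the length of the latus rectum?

Center (2, 1). The larger denominator 16 sits under the y-term, so the major axis is vertical; a² = 16, b² = 7.
Latus rectum length = 2b²/a = 2·7/4 = 7/2.

7/2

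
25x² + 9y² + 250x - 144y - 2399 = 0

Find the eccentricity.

e = 4/5

Group: 25(x² + 10x) + 9(y² - 16y) = 2399
25(x + 5)² + 9(y - 8)² = 2399 + 625 + 576 = 3600
Dividing both sides by 3600: (x + 5)²/144 + (y - 8)²/400 = 1
Ellipse, center (-5, 8), major axis vertical; a² = 400, b² = 144.
c² = a² - b² = 256, so c = 16.
e = c/a = 16/20 = 4/5.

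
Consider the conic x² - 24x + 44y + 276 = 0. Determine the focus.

(12, -14)

Only x is squared. Complete the square in x: (x - 12)² = -44(y + 3).
Vertex (12, -3); 4p = -44 so p = -11. Opens down.
Focus is p units from the vertex along the axis: (h, k + p).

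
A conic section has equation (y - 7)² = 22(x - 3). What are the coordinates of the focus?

(17/2, 7)

Vertex (3, 7); 4p = 22 so p = 11/2. Opens right.
Focus is p units from the vertex along the axis: (h + p, k).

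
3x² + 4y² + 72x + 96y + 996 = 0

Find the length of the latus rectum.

Collect terms: 3(x² + 24x) + 4(y² + 24y) = -996
Complete the square: 3(x + 12)² + 4(y + 12)² = -996 + 432 + 576 = 12
Divide through by 12 to get (x + 12)²/4 + (y + 12)²/3 = 1.
Ellipse, center (-12, -12), major axis horizontal; a² = 4, b² = 3.
Latus rectum length = 2b²/a = 2·3/2 = 3.

3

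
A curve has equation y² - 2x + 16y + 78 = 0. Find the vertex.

Only y is squared. Complete the square in y: (y + 8)² = 2(x - 7).
Vertex (7, -8); 4p = 2 so p = 1/2. Opens right.

(7, -8)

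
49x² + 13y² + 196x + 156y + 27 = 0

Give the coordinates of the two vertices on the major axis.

(-2, -13) and (-2, 1)

Group the x- and y-terms: 49(x² + 4x) + 13(y² + 12y) = -27
49(x + 2)² + 13(y + 6)² = -27 + 196 + 468 = 637
Divide through by 637 to get (x + 2)²/13 + (y + 6)²/49 = 1.
Ellipse, center (-2, -6), major axis vertical; a² = 49, b² = 13.
a = 7. Vertices at (h, k ± a).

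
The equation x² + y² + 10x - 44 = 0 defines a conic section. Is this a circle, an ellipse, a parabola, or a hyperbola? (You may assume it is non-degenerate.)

circle

No xy term. Coefficients of x² and y² are A = 1, C = 1.
A = C (same sign) ⇒ circle.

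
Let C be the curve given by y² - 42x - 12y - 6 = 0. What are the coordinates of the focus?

(19/2, 6)

Only y is squared. Complete the square in y: (y - 6)² = 42(x + 1).
Vertex (-1, 6); 4p = 42 so p = 21/2. Opens right.
Focus is p units from the vertex along the axis: (h + p, k).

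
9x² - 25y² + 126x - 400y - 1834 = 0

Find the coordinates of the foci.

Collect terms: 9(x² + 14x) -25(y² + 16y) = 1834
9(x + 7)² -25(y + 8)² = 1834 + 441 - 1600 = 675
Divide by 675: (x + 7)²/75 - (y + 8)²/27 = 1
Hyperbola, center (-7, -8), transverse axis horizontal; a² = 75, b² = 27.
c² = a² + b² = 75 + 27 = 102, so c = √102.
Foci lie on the horizontal axis through the center: (h ± c, k).

(-7 - √102, -8) and (-7 + √102, -8)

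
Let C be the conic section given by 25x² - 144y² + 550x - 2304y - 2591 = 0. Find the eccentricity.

Rearranging, 25(x² + 22x) -144(y² + 16y) = 2591.
Complete the square: 25(x + 11)² -144(y + 8)² = 2591 + 3025 - 9216 = -3600
Divide through by -3600 to get (y + 8)²/25 - (x + 11)²/144 = 1.
Hyperbola, center (-11, -8), transverse axis vertical; a² = 25, b² = 144.
c² = a² + b² = 169, so c = 13.
e = c/a = 13/5.

e = 13/5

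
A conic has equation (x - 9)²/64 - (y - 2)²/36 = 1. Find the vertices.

Center (9, 2). The positive term is the x-term, so the transverse axis is horizontal; a² = 64, b² = 36.
a = 8. Vertices at (h ± a, k).

(1, 2) and (17, 2)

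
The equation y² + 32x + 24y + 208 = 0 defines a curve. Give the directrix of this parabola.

x = 6

Only y is squared. Complete the square in y: (y + 12)² = -32(x + 2).
Vertex (-2, -12); 4p = -32 so p = -8. Opens left.
Directrix is the vertical line x = h − p = -2 − (-8) = 6.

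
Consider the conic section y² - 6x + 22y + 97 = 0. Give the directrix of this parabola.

Only y is squared. Complete the square in y: (y + 11)² = 6(x + 4).
Vertex (-4, -11); 4p = 6 so p = 3/2. Opens right.
Directrix is the vertical line x = h − p = -4 − (3/2) = -11/2.

x = -11/2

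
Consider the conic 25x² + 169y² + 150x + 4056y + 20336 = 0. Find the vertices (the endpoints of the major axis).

(-16, -12) and (10, -12)

Group the x- and y-terms: 25(x² + 6x) + 169(y² + 24y) = -20336
25(x + 3)² + 169(y + 12)² = -20336 + 225 + 24336 = 4225
Divide by 4225: (x + 3)²/169 + (y + 12)²/25 = 1
Ellipse, center (-3, -12), major axis horizontal; a² = 169, b² = 25.
a = 13. Vertices at (h ± a, k).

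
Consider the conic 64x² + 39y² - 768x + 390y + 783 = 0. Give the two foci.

64(x² - 12x) + 39(y² + 10y) = -783
Complete the square in x and y: 64(x - 6)² + 39(y + 5)² = -783 + 2304 + 975 = 2496
Divide through by 2496 to get (x - 6)²/39 + (y + 5)²/64 = 1.
Ellipse, center (6, -5), major axis vertical; a² = 64, b² = 39.
c² = a² - b² = 64 - 39 = 25, so c = 5.
Foci lie on the vertical axis through the center: (h, k ± c).

(6, -10) and (6, 0)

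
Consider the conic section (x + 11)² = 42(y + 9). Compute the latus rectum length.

42

Vertex (-11, -9); 4p = 42 so p = 21/2. Opens up.
Latus rectum length = |4p| = 42.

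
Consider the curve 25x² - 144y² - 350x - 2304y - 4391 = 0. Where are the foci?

(7, -21) and (7, 5)

Group: 25(x² - 14x) -144(y² + 16y) = 4391
Completing the square gives 25(x - 7)² -144(y + 8)² = 4391 + 1225 - 9216 = -3600.
Divide by -3600: (y + 8)²/25 - (x - 7)²/144 = 1
Hyperbola, center (7, -8), transverse axis vertical; a² = 25, b² = 144.
c² = a² + b² = 25 + 144 = 169, so c = 13.
Foci lie on the vertical axis through the center: (h, k ± c).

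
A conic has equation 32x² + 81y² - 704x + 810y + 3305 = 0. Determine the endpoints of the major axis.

(2, -5) and (20, -5)

Collect terms: 32(x² - 22x) + 81(y² + 10y) = -3305
Completing the square gives 32(x - 11)² + 81(y + 5)² = -3305 + 3872 + 2025 = 2592.
Divide by 2592: (x - 11)²/81 + (y + 5)²/32 = 1
Ellipse, center (11, -5), major axis horizontal; a² = 81, b² = 32.
a = 9. Vertices at (h ± a, k).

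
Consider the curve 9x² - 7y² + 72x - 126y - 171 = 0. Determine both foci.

(-4, -17) and (-4, -1)

Group: 9(x² + 8x) -7(y² + 18y) = 171
Complete the square in x and y: 9(x + 4)² -7(y + 9)² = 171 + 144 - 567 = -252
Dividing both sides by -252: (y + 9)²/36 - (x + 4)²/28 = 1
Hyperbola, center (-4, -9), transverse axis vertical; a² = 36, b² = 28.
c² = a² + b² = 36 + 28 = 64, so c = 8.
Foci lie on the vertical axis through the center: (h, k ± c).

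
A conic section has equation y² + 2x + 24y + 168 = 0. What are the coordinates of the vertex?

Only y is squared. Complete the square in y: (y + 12)² = -2(x + 12).
Vertex (-12, -12); 4p = -2 so p = -1/2. Opens left.

(-12, -12)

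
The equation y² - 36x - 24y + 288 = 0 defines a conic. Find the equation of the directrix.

x = -5

Only y is squared. Complete the square in y: (y - 12)² = 36(x - 4).
Vertex (4, 12); 4p = 36 so p = 9. Opens right.
Directrix is the vertical line x = h − p = 4 − (9) = -5.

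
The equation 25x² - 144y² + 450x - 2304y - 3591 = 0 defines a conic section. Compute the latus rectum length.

Group the x- and y-terms: 25(x² + 18x) -144(y² + 16y) = 3591
Completing the square gives 25(x + 9)² -144(y + 8)² = 3591 + 2025 - 9216 = -3600.
Divide by -3600: (y + 8)²/25 - (x + 9)²/144 = 1
Hyperbola, center (-9, -8), transverse axis vertical; a² = 25, b² = 144.
Latus rectum length = 2b²/a = 2·144/5 = 288/5.

288/5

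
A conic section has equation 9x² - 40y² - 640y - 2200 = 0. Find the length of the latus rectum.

Rearranging, 9x² -40(y² + 16y) = 2200.
9x² -40(y + 8)² = 2200 + 0 - 2560 = -360
Divide by -360: (y + 8)²/9 - x²/40 = 1
Hyperbola, center (0, -8), transverse axis vertical; a² = 9, b² = 40.
Latus rectum length = 2b²/a = 2·40/3 = 80/3.

80/3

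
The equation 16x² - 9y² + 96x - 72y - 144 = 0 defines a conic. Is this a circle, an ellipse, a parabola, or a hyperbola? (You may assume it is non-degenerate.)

hyperbola

No xy term. Coefficients of x² and y² are A = 16, C = -9.
A and C have opposite signs ⇒ hyperbola.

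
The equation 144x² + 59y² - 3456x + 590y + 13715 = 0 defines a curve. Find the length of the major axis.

24

Rearranging, 144(x² - 24x) + 59(y² + 10y) = -13715.
Complete the square: 144(x - 12)² + 59(y + 5)² = -13715 + 20736 + 1475 = 8496
Divide through by 8496 to get (x - 12)²/59 + (y + 5)²/144 = 1.
Ellipse, center (12, -5), major axis vertical; a² = 144, b² = 59.
a² = 144 so a = 12; the major axis has length 2a = 24.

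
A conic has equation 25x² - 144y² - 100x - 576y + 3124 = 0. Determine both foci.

25(x² - 4x) -144(y² + 4y) = -3124
Complete the square in x and y: 25(x - 2)² -144(y + 2)² = -3124 + 100 - 576 = -3600
Divide by -3600: (y + 2)²/25 - (x - 2)²/144 = 1
Hyperbola, center (2, -2), transverse axis vertical; a² = 25, b² = 144.
c² = a² + b² = 25 + 144 = 169, so c = 13.
Foci lie on the vertical axis through the center: (h, k ± c).

(2, -15) and (2, 11)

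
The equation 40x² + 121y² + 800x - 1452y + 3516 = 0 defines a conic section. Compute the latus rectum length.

80/11

Group: 40(x² + 20x) + 121(y² - 12y) = -3516
40(x + 10)² + 121(y - 6)² = -3516 + 4000 + 4356 = 4840
Dividing both sides by 4840: (x + 10)²/121 + (y - 6)²/40 = 1
Ellipse, center (-10, 6), major axis horizontal; a² = 121, b² = 40.
Latus rectum length = 2b²/a = 2·40/11 = 80/11.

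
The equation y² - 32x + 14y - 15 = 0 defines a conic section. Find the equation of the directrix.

Only y is squared. Complete the square in y: (y + 7)² = 32(x + 2).
Vertex (-2, -7); 4p = 32 so p = 8. Opens right.
Directrix is the vertical line x = h − p = -2 − (8) = -10.

x = -10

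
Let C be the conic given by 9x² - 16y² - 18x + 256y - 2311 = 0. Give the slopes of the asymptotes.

9(x² - 2x) -16(y² - 16y) = 2311
Completing the square gives 9(x - 1)² -16(y - 8)² = 2311 + 9 - 1024 = 1296.
Dividing both sides by 1296: (x - 1)²/144 - (y - 8)²/81 = 1
Hyperbola, center (1, 8), transverse axis horizontal; a² = 144, b² = 81.
For a horizontal hyperbola the asymptotes have slope ±b/a.
Here that is ±9/12 = ±3/4.

3/4 and -3/4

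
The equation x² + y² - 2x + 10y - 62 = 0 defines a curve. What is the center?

Group the x- and y-terms: (x² - 2x) + (y² + 10y) = 62
Complete the square in x and y: (x - 1)² + (y + 5)² = 62 + 1 + 25 = 88
So (x - 1)² + (y + 5)² = 88.
Circle centered at (1, -5) with r² = 88.

(1, -5)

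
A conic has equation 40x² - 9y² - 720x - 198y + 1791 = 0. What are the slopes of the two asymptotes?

2√10/3 and -2√10/3

Rearranging, 40(x² - 18x) -9(y² + 22y) = -1791.
Complete the square in x and y: 40(x - 9)² -9(y + 11)² = -1791 + 3240 - 1089 = 360
Dividing both sides by 360: (x - 9)²/9 - (y + 11)²/40 = 1
Hyperbola, center (9, -11), transverse axis horizontal; a² = 9, b² = 40.
For a horizontal hyperbola the asymptotes have slope ±b/a.
Here that is ±2√10/3.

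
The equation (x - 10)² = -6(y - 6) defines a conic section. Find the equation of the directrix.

y = 15/2

Vertex (10, 6); 4p = -6 so p = -3/2. Opens down.
Directrix is the horizontal line y = k − p = 6 − (-3/2) = 15/2.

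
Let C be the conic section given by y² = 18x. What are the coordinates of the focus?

(9/2, 0)

Vertex (0, 0); 4p = 18 so p = 9/2. Opens right.
Focus is p units from the vertex along the axis: (h + p, k).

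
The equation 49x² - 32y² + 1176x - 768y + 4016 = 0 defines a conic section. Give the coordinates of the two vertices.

(-12, -19) and (-12, -5)

Collect terms: 49(x² + 24x) -32(y² + 24y) = -4016
Complete the square: 49(x + 12)² -32(y + 12)² = -4016 + 7056 - 4608 = -1568
Dividing both sides by -1568: (y + 12)²/49 - (x + 12)²/32 = 1
Hyperbola, center (-12, -12), transverse axis vertical; a² = 49, b² = 32.
a = 7. Vertices at (h, k ± a).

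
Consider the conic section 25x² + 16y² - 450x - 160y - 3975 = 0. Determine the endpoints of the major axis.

Rearranging, 25(x² - 18x) + 16(y² - 10y) = 3975.
Completing the square gives 25(x - 9)² + 16(y - 5)² = 3975 + 2025 + 400 = 6400.
Divide through by 6400 to get (x - 9)²/256 + (y - 5)²/400 = 1.
Ellipse, center (9, 5), major axis vertical; a² = 400, b² = 256.
a = 20. Vertices at (h, k ± a).

(9, -15) and (9, 25)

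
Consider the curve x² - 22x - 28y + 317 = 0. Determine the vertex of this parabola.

Only x is squared. Complete the square in x: (x - 11)² = 28(y - 7).
Vertex (11, 7); 4p = 28 so p = 7. Opens up.

(11, 7)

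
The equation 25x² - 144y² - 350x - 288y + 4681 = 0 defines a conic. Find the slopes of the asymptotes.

5/12 and -5/12

25(x² - 14x) -144(y² + 2y) = -4681
Complete the square in x and y: 25(x - 7)² -144(y + 1)² = -4681 + 1225 - 144 = -3600
Divide by -3600: (y + 1)²/25 - (x - 7)²/144 = 1
Hyperbola, center (7, -1), transverse axis vertical; a² = 25, b² = 144.
For a vertical hyperbola the asymptotes have slope ±a/b.
Here that is ±5/12.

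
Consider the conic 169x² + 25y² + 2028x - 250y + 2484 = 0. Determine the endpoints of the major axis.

Rearranging, 169(x² + 12x) + 25(y² - 10y) = -2484.
Complete the square: 169(x + 6)² + 25(y - 5)² = -2484 + 6084 + 625 = 4225
Divide through by 4225 to get (x + 6)²/25 + (y - 5)²/169 = 1.
Ellipse, center (-6, 5), major axis vertical; a² = 169, b² = 25.
a = 13. Vertices at (h, k ± a).

(-6, -8) and (-6, 18)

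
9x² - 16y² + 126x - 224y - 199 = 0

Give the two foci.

(-7, -12) and (-7, -2)

Rearranging, 9(x² + 14x) -16(y² + 14y) = 199.
9(x + 7)² -16(y + 7)² = 199 + 441 - 784 = -144
Dividing both sides by -144: (y + 7)²/9 - (x + 7)²/16 = 1
Hyperbola, center (-7, -7), transverse axis vertical; a² = 9, b² = 16.
c² = a² + b² = 9 + 16 = 25, so c = 5.
Foci lie on the vertical axis through the center: (h, k ± c).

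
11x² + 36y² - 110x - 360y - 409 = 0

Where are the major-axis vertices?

Group the x- and y-terms: 11(x² - 10x) + 36(y² - 10y) = 409
Complete the square in x and y: 11(x - 5)² + 36(y - 5)² = 409 + 275 + 900 = 1584
Dividing both sides by 1584: (x - 5)²/144 + (y - 5)²/44 = 1
Ellipse, center (5, 5), major axis horizontal; a² = 144, b² = 44.
a = 12. Vertices at (h ± a, k).

(-7, 5) and (17, 5)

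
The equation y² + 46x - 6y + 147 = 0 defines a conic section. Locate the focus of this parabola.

(-29/2, 3)

Only y is squared. Complete the square in y: (y - 3)² = -46(x + 3).
Vertex (-3, 3); 4p = -46 so p = -23/2. Opens left.
Focus is p units from the vertex along the axis: (h + p, k).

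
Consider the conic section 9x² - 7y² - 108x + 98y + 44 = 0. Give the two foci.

(6, 3) and (6, 11)

Collect terms: 9(x² - 12x) -7(y² - 14y) = -44
Complete the square in x and y: 9(x - 6)² -7(y - 7)² = -44 + 324 - 343 = -63
Divide through by -63 to get (y - 7)²/9 - (x - 6)²/7 = 1.
Hyperbola, center (6, 7), transverse axis vertical; a² = 9, b² = 7.
c² = a² + b² = 9 + 7 = 16, so c = 4.
Foci lie on the vertical axis through the center: (h, k ± c).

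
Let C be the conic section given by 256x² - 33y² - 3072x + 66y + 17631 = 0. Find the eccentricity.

e = 17/16

256(x² - 12x) -33(y² - 2y) = -17631
256(x - 6)² -33(y - 1)² = -17631 + 9216 - 33 = -8448
Dividing both sides by -8448: (y - 1)²/256 - (x - 6)²/33 = 1
Hyperbola, center (6, 1), transverse axis vertical; a² = 256, b² = 33.
c² = a² + b² = 289, so c = 17.
e = c/a = 17/16.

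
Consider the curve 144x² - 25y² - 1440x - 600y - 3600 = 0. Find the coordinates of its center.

(5, -12)

Collect terms: 144(x² - 10x) -25(y² + 24y) = 3600
Complete the square: 144(x - 5)² -25(y + 12)² = 3600 + 3600 - 3600 = 3600
Divide by 3600: (x - 5)²/25 - (y + 12)²/144 = 1
Hyperbola with center (5, -12).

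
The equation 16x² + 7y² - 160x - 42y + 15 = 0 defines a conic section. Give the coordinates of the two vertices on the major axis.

Group the x- and y-terms: 16(x² - 10x) + 7(y² - 6y) = -15
16(x - 5)² + 7(y - 3)² = -15 + 400 + 63 = 448
Divide through by 448 to get (x - 5)²/28 + (y - 3)²/64 = 1.
Ellipse, center (5, 3), major axis vertical; a² = 64, b² = 28.
a = 8. Vertices at (h, k ± a).

(5, -5) and (5, 11)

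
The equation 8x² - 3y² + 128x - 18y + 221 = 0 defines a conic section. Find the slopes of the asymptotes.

2√6/3 and -2√6/3

Collect terms: 8(x² + 16x) -3(y² + 6y) = -221
Complete the square: 8(x + 8)² -3(y + 3)² = -221 + 512 - 27 = 264
Divide by 264: (x + 8)²/33 - (y + 3)²/88 = 1
Hyperbola, center (-8, -3), transverse axis horizontal; a² = 33, b² = 88.
For a horizontal hyperbola the asymptotes have slope ±b/a.
Here that is ±2√22/√33 = ±2√6/3.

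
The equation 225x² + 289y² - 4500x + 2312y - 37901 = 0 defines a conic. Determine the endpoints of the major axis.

(-7, -4) and (27, -4)

Group the x- and y-terms: 225(x² - 20x) + 289(y² + 8y) = 37901
225(x - 10)² + 289(y + 4)² = 37901 + 22500 + 4624 = 65025
Dividing both sides by 65025: (x - 10)²/289 + (y + 4)²/225 = 1
Ellipse, center (10, -4), major axis horizontal; a² = 289, b² = 225.
a = 17. Vertices at (h ± a, k).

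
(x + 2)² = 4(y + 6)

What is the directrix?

y = -7

Vertex (-2, -6); 4p = 4 so p = 1. Opens up.
Directrix is the horizontal line y = k − p = -6 − (1) = -7.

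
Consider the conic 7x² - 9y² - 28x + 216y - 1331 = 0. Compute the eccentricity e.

7(x² - 4x) -9(y² - 24y) = 1331
7(x - 2)² -9(y - 12)² = 1331 + 28 - 1296 = 63
Dividing both sides by 63: (x - 2)²/9 - (y - 12)²/7 = 1
Hyperbola, center (2, 12), transverse axis horizontal; a² = 9, b² = 7.
c² = a² + b² = 16, so c = 4.
e = c/a = 4/3.

e = 4/3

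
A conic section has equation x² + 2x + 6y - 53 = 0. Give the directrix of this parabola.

Only x is squared. Complete the square in x: (x + 1)² = -6(y - 9).
Vertex (-1, 9); 4p = -6 so p = -3/2. Opens down.
Directrix is the horizontal line y = k − p = 9 − (-3/2) = 21/2.

y = 21/2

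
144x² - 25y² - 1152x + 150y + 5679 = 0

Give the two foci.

Rearranging, 144(x² - 8x) -25(y² - 6y) = -5679.
Complete the square: 144(x - 4)² -25(y - 3)² = -5679 + 2304 - 225 = -3600
Dividing both sides by -3600: (y - 3)²/144 - (x - 4)²/25 = 1
Hyperbola, center (4, 3), transverse axis vertical; a² = 144, b² = 25.
c² = a² + b² = 144 + 25 = 169, so c = 13.
Foci lie on the vertical axis through the center: (h, k ± c).

(4, -10) and (4, 16)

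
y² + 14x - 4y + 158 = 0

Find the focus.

Only y is squared. Complete the square in y: (y - 2)² = -14(x + 11).
Vertex (-11, 2); 4p = -14 so p = -7/2. Opens left.
Focus is p units from the vertex along the axis: (h + p, k).

(-29/2, 2)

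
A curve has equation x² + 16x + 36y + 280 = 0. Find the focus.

(-8, -15)

Only x is squared. Complete the square in x: (x + 8)² = -36(y + 6).
Vertex (-8, -6); 4p = -36 so p = -9. Opens down.
Focus is p units from the vertex along the axis: (h, k + p).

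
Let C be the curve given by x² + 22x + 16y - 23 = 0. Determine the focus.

(-11, 5)

Only x is squared. Complete the square in x: (x + 11)² = -16(y - 9).
Vertex (-11, 9); 4p = -16 so p = -4. Opens down.
Focus is p units from the vertex along the axis: (h, k + p).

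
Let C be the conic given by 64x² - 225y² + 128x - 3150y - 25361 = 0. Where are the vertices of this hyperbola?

(-16, -7) and (14, -7)

Group the x- and y-terms: 64(x² + 2x) -225(y² + 14y) = 25361
Completing the square gives 64(x + 1)² -225(y + 7)² = 25361 + 64 - 11025 = 14400.
Divide through by 14400 to get (x + 1)²/225 - (y + 7)²/64 = 1.
Hyperbola, center (-1, -7), transverse axis horizontal; a² = 225, b² = 64.
a = 15. Vertices at (h ± a, k).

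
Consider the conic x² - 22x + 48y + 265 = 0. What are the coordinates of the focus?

(11, -15)

Only x is squared. Complete the square in x: (x - 11)² = -48(y + 3).
Vertex (11, -3); 4p = -48 so p = -12. Opens down.
Focus is p units from the vertex along the axis: (h, k + p).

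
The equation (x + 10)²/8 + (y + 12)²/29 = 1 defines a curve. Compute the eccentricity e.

e = √609/29

Center (-10, -12). The larger denominator 29 sits under the y-term, so the major axis is vertical; a² = 29, b² = 8.
c² = a² - b² = 21, so c = √21.
e = c/a = √21/√29 = √609/29.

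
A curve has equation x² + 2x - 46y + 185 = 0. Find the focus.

Only x is squared. Complete the square in x: (x + 1)² = 46(y - 4).
Vertex (-1, 4); 4p = 46 so p = 23/2. Opens up.
Focus is p units from the vertex along the axis: (h, k + p).

(-1, 31/2)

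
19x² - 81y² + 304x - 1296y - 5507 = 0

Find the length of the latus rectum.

38/9

Group: 19(x² + 16x) -81(y² + 16y) = 5507
Complete the square: 19(x + 8)² -81(y + 8)² = 5507 + 1216 - 5184 = 1539
Dividing both sides by 1539: (x + 8)²/81 - (y + 8)²/19 = 1
Hyperbola, center (-8, -8), transverse axis horizontal; a² = 81, b² = 19.
Latus rectum length = 2b²/a = 2·19/9 = 38/9.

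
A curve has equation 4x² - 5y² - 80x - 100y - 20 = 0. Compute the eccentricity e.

e = 3/2

4(x² - 20x) -5(y² + 20y) = 20
Completing the square gives 4(x - 10)² -5(y + 10)² = 20 + 400 - 500 = -80.
Divide by -80: (y + 10)²/16 - (x - 10)²/20 = 1
Hyperbola, center (10, -10), transverse axis vertical; a² = 16, b² = 20.
c² = a² + b² = 36, so c = 6.
e = c/a = 6/4 = 3/2.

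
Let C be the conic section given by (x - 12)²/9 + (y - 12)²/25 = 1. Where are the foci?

Center (12, 12). The larger denominator 25 sits under the y-term, so the major axis is vertical; a² = 25, b² = 9.
c² = a² - b² = 25 - 9 = 16, so c = 4.
Foci lie on the vertical axis through the center: (h, k ± c).

(12, 8) and (12, 16)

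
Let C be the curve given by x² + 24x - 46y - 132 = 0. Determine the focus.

Only x is squared. Complete the square in x: (x + 12)² = 46(y + 6).
Vertex (-12, -6); 4p = 46 so p = 23/2. Opens up.
Focus is p units from the vertex along the axis: (h, k + p).

(-12, 11/2)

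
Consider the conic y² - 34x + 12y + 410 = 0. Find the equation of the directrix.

x = 5/2

Only y is squared. Complete the square in y: (y + 6)² = 34(x - 11).
Vertex (11, -6); 4p = 34 so p = 17/2. Opens right.
Directrix is the vertical line x = h − p = 11 − (17/2) = 5/2.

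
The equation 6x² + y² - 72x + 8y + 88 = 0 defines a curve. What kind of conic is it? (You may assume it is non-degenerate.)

No xy term. Coefficients of x² and y² are A = 6, C = 1.
A and C have the same sign but A ≠ C ⇒ ellipse.

ellipse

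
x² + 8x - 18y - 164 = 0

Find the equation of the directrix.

y = -29/2

Only x is squared. Complete the square in x: (x + 4)² = 18(y + 10).
Vertex (-4, -10); 4p = 18 so p = 9/2. Opens up.
Directrix is the horizontal line y = k − p = -10 − (9/2) = -29/2.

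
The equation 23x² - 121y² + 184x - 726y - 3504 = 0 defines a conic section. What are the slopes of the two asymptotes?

√23/11 and -√23/11

Group the x- and y-terms: 23(x² + 8x) -121(y² + 6y) = 3504
Complete the square: 23(x + 4)² -121(y + 3)² = 3504 + 368 - 1089 = 2783
Divide by 2783: (x + 4)²/121 - (y + 3)²/23 = 1
Hyperbola, center (-4, -3), transverse axis horizontal; a² = 121, b² = 23.
For a horizontal hyperbola the asymptotes have slope ±b/a.
Here that is ±√23/11.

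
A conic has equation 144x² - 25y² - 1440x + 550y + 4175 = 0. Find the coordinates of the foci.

Collect terms: 144(x² - 10x) -25(y² - 22y) = -4175
144(x - 5)² -25(y - 11)² = -4175 + 3600 - 3025 = -3600
Dividing both sides by -3600: (y - 11)²/144 - (x - 5)²/25 = 1
Hyperbola, center (5, 11), transverse axis vertical; a² = 144, b² = 25.
c² = a² + b² = 144 + 25 = 169, so c = 13.
Foci lie on the vertical axis through the center: (h, k ± c).

(5, -2) and (5, 24)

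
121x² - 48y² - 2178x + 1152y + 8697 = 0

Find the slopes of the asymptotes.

Group the x- and y-terms: 121(x² - 18x) -48(y² - 24y) = -8697
Complete the square: 121(x - 9)² -48(y - 12)² = -8697 + 9801 - 6912 = -5808
Dividing both sides by -5808: (y - 12)²/121 - (x - 9)²/48 = 1
Hyperbola, center (9, 12), transverse axis vertical; a² = 121, b² = 48.
For a vertical hyperbola the asymptotes have slope ±a/b.
Here that is ±11/4√3 = ±11√3/12.

11√3/12 and -11√3/12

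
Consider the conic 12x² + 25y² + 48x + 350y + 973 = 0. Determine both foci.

(-2 - √13, -7) and (-2 + √13, -7)

Rearranging, 12(x² + 4x) + 25(y² + 14y) = -973.
Complete the square in x and y: 12(x + 2)² + 25(y + 7)² = -973 + 48 + 1225 = 300
Divide through by 300 to get (x + 2)²/25 + (y + 7)²/12 = 1.
Ellipse, center (-2, -7), major axis horizontal; a² = 25, b² = 12.
c² = a² - b² = 25 - 12 = 13, so c = √13.
Foci lie on the horizontal axis through the center: (h ± c, k).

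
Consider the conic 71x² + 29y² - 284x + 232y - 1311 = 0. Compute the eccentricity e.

Group the x- and y-terms: 71(x² - 4x) + 29(y² + 8y) = 1311
Complete the square: 71(x - 2)² + 29(y + 4)² = 1311 + 284 + 464 = 2059
Divide by 2059: (x - 2)²/29 + (y + 4)²/71 = 1
Ellipse, center (2, -4), major axis vertical; a² = 71, b² = 29.
c² = a² - b² = 42, so c = √42.
e = c/a = √42/√71 = √2982/71.

e = √2982/71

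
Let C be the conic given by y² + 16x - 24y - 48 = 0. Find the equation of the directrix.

Only y is squared. Complete the square in y: (y - 12)² = -16(x - 12).
Vertex (12, 12); 4p = -16 so p = -4. Opens left.
Directrix is the vertical line x = h − p = 12 − (-4) = 16.

x = 16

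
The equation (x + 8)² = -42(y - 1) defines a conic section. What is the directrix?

y = 23/2

Vertex (-8, 1); 4p = -42 so p = -21/2. Opens down.
Directrix is the horizontal line y = k − p = 1 − (-21/2) = 23/2.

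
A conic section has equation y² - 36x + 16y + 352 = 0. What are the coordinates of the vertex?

Only y is squared. Complete the square in y: (y + 8)² = 36(x - 8).
Vertex (8, -8); 4p = 36 so p = 9. Opens right.

(8, -8)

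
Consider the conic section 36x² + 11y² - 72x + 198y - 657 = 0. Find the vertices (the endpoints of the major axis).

(1, -21) and (1, 3)

Rearranging, 36(x² - 2x) + 11(y² + 18y) = 657.
36(x - 1)² + 11(y + 9)² = 657 + 36 + 891 = 1584
Divide through by 1584 to get (x - 1)²/44 + (y + 9)²/144 = 1.
Ellipse, center (1, -9), major axis vertical; a² = 144, b² = 44.
a = 12. Vertices at (h, k ± a).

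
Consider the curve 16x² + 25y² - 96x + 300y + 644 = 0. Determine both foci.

(0, -6) and (6, -6)

Group: 16(x² - 6x) + 25(y² + 12y) = -644
16(x - 3)² + 25(y + 6)² = -644 + 144 + 900 = 400
Divide through by 400 to get (x - 3)²/25 + (y + 6)²/16 = 1.
Ellipse, center (3, -6), major axis horizontal; a² = 25, b² = 16.
c² = a² - b² = 25 - 16 = 9, so c = 3.
Foci lie on the horizontal axis through the center: (h ± c, k).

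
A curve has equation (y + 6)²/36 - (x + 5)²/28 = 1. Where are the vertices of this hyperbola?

(-5, -12) and (-5, 0)

Center (-5, -6). The positive term is the y-term, so the transverse axis is vertical; a² = 36, b² = 28.
a = 6. Vertices at (h, k ± a).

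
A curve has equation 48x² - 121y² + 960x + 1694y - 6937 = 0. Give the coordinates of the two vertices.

48(x² + 20x) -121(y² - 14y) = 6937
Completing the square gives 48(x + 10)² -121(y - 7)² = 6937 + 4800 - 5929 = 5808.
Divide through by 5808 to get (x + 10)²/121 - (y - 7)²/48 = 1.
Hyperbola, center (-10, 7), transverse axis horizontal; a² = 121, b² = 48.
a = 11. Vertices at (h ± a, k).

(-21, 7) and (1, 7)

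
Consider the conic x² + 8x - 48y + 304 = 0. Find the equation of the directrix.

Only x is squared. Complete the square in x: (x + 4)² = 48(y - 6).
Vertex (-4, 6); 4p = 48 so p = 12. Opens up.
Directrix is the horizontal line y = k − p = 6 − (12) = -6.

y = -6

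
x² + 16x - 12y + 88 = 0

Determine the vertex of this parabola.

(-8, 2)

Only x is squared. Complete the square in x: (x + 8)² = 12(y - 2).
Vertex (-8, 2); 4p = 12 so p = 3. Opens up.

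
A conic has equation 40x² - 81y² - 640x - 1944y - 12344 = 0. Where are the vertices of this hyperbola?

Group: 40(x² - 16x) -81(y² + 24y) = 12344
Completing the square gives 40(x - 8)² -81(y + 12)² = 12344 + 2560 - 11664 = 3240.
Divide through by 3240 to get (x - 8)²/81 - (y + 12)²/40 = 1.
Hyperbola, center (8, -12), transverse axis horizontal; a² = 81, b² = 40.
a = 9. Vertices at (h ± a, k).

(-1, -12) and (17, -12)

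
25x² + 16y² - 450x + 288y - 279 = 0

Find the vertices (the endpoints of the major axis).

Group: 25(x² - 18x) + 16(y² + 18y) = 279
Complete the square in x and y: 25(x - 9)² + 16(y + 9)² = 279 + 2025 + 1296 = 3600
Divide through by 3600 to get (x - 9)²/144 + (y + 9)²/225 = 1.
Ellipse, center (9, -9), major axis vertical; a² = 225, b² = 144.
a = 15. Vertices at (h, k ± a).

(9, -24) and (9, 6)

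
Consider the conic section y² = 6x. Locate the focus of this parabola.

(3/2, 0)

Vertex (0, 0); 4p = 6 so p = 3/2. Opens right.
Focus is p units from the vertex along the axis: (h + p, k).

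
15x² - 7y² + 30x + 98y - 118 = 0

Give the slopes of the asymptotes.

√105/7 and -√105/7

Group the x- and y-terms: 15(x² + 2x) -7(y² - 14y) = 118
15(x + 1)² -7(y - 7)² = 118 + 15 - 343 = -210
Dividing both sides by -210: (y - 7)²/30 - (x + 1)²/14 = 1
Hyperbola, center (-1, 7), transverse axis vertical; a² = 30, b² = 14.
For a vertical hyperbola the asymptotes have slope ±a/b.
Here that is ±√30/√14 = ±√105/7.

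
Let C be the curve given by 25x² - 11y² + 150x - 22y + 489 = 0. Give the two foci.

(-3, -7) and (-3, 5)

Group the x- and y-terms: 25(x² + 6x) -11(y² + 2y) = -489
25(x + 3)² -11(y + 1)² = -489 + 225 - 11 = -275
Divide by -275: (y + 1)²/25 - (x + 3)²/11 = 1
Hyperbola, center (-3, -1), transverse axis vertical; a² = 25, b² = 11.
c² = a² + b² = 25 + 11 = 36, so c = 6.
Foci lie on the vertical axis through the center: (h, k ± c).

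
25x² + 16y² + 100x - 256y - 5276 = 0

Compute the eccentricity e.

e = 3/5

25(x² + 4x) + 16(y² - 16y) = 5276
Completing the square gives 25(x + 2)² + 16(y - 8)² = 5276 + 100 + 1024 = 6400.
Divide by 6400: (x + 2)²/256 + (y - 8)²/400 = 1
Ellipse, center (-2, 8), major axis vertical; a² = 400, b² = 256.
c² = a² - b² = 144, so c = 12.
e = c/a = 12/20 = 3/5.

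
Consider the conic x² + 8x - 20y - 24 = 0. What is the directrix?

Only x is squared. Complete the square in x: (x + 4)² = 20(y + 2).
Vertex (-4, -2); 4p = 20 so p = 5. Opens up.
Directrix is the horizontal line y = k − p = -2 − (5) = -7.

y = -7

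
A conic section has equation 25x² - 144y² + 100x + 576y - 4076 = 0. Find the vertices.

(-14, 2) and (10, 2)

Collect terms: 25(x² + 4x) -144(y² - 4y) = 4076
Completing the square gives 25(x + 2)² -144(y - 2)² = 4076 + 100 - 576 = 3600.
Dividing both sides by 3600: (x + 2)²/144 - (y - 2)²/25 = 1
Hyperbola, center (-2, 2), transverse axis horizontal; a² = 144, b² = 25.
a = 12. Vertices at (h ± a, k).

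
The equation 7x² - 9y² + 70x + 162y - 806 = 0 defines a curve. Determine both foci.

(-13, 9) and (3, 9)

Collect terms: 7(x² + 10x) -9(y² - 18y) = 806
Complete the square in x and y: 7(x + 5)² -9(y - 9)² = 806 + 175 - 729 = 252
Divide through by 252 to get (x + 5)²/36 - (y - 9)²/28 = 1.
Hyperbola, center (-5, 9), transverse axis horizontal; a² = 36, b² = 28.
c² = a² + b² = 36 + 28 = 64, so c = 8.
Foci lie on the horizontal axis through the center: (h ± c, k).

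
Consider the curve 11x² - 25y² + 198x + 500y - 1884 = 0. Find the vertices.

(-14, 10) and (-4, 10)

11(x² + 18x) -25(y² - 20y) = 1884
11(x + 9)² -25(y - 10)² = 1884 + 891 - 2500 = 275
Divide by 275: (x + 9)²/25 - (y - 10)²/11 = 1
Hyperbola, center (-9, 10), transverse axis horizontal; a² = 25, b² = 11.
a = 5. Vertices at (h ± a, k).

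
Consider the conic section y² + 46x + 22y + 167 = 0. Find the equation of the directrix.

x = 21/2

Only y is squared. Complete the square in y: (y + 11)² = -46(x + 1).
Vertex (-1, -11); 4p = -46 so p = -23/2. Opens left.
Directrix is the vertical line x = h − p = -1 − (-23/2) = 21/2.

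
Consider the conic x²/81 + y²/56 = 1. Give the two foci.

Center (0, 0). The larger denominator 81 sits under the x-term, so the major axis is horizontal; a² = 81, b² = 56.
c² = a² - b² = 81 - 56 = 25, so c = 5.
Foci lie on the horizontal axis through the center: (h ± c, k).

(-5, 0) and (5, 0)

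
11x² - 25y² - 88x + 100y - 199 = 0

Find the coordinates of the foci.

(-2, 2) and (10, 2)

Group the x- and y-terms: 11(x² - 8x) -25(y² - 4y) = 199
Complete the square: 11(x - 4)² -25(y - 2)² = 199 + 176 - 100 = 275
Divide by 275: (x - 4)²/25 - (y - 2)²/11 = 1
Hyperbola, center (4, 2), transverse axis horizontal; a² = 25, b² = 11.
c² = a² + b² = 25 + 11 = 36, so c = 6.
Foci lie on the horizontal axis through the center: (h ± c, k).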